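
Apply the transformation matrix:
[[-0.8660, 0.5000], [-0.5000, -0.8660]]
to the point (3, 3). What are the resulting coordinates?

Matrix multiplication:
[[-0.8660, 0.5000], [-0.5000, -0.8660]] × [3, 3]ᵀ
= [(-0.8660)(3) + (0.5000)(3), (-0.5000)(3) + (-0.8660)(3)]ᵀ
= [-1.0980, -4.0980]ᵀ
Result: (-1.0980, -4.0980)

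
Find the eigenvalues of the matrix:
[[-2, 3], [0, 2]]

Characteristic equation: det(A - λI) = 0
λ² - (trace)λ + (det) = 0
trace = -2 + 2 = 0, det = (-2)(2) - (3)(0) = -4
λ² - (0)λ + (-4) = 0
λ = (0 ± √((0)² - 4·(-4))) / 2 = (0 ± √16) / 2
Solving: λ = -2, 2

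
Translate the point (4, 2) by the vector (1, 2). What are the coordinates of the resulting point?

Translation by (1, 2) (homogeneous matrix [[1, 0, 1], [0, 1, 2], [0, 0, 1]]):
x' = 4 + 1 = 5
y' = 2 + 2 = 4
Result: (5, 4)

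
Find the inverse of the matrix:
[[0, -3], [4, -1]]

For [[a,b],[c,d]], inverse = (1/det)·[[d,-b],[-c,a]]
det = (0)(-1) - (-3)(4) = 0 - -12 = 12
Inverse = (1/12)·[[-1, 3], [-4, 0]]
= [[-1/12, 1/4], [-1/3, 0]]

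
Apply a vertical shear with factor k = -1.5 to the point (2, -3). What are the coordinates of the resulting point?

Shear matrix for vertical shear with factor k = -1.5:
[[1, 0], [-1.50, 1]]
Result: (2, -3) → (2, -6)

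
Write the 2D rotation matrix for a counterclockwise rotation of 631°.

Rotation matrix formula: [[cos θ, -sin θ], [sin θ, cos θ]]
For θ = 631°:
cos(631°) = 0.0175
sin(631°) = -0.9998
Result: [[0.0175, 0.9998], [-0.9998, 0.0175]]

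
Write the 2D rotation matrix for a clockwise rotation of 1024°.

Rotation matrix formula: [[cos θ, -sin θ], [sin θ, cos θ]]
A clockwise rotation by 1024° is equivalent to a counterclockwise rotation by -1024°.
For θ = -1024°:
cos(-1024°) = 0.5592
sin(-1024°) = 0.8290
Result: [[0.5592, -0.8290], [0.8290, 0.5592]]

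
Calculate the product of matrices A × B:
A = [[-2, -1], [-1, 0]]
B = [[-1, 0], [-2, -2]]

Matrix multiplication:
C[0][0] = -2×-1 + -1×-2 = 4
C[0][1] = -2×0 + -1×-2 = 2
C[1][0] = -1×-1 + 0×-2 = 1
C[1][1] = -1×0 + 0×-2 = 0
Result: [[4, 2], [1, 0]]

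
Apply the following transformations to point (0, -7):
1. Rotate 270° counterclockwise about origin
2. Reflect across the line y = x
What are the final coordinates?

Step 1: Rotate 270° → (-7, 0)
Step 2: Reflect across line y = x → (0, -7)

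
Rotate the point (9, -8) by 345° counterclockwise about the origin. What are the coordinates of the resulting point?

Rotation matrix for 345°: [[cos 345°, -sin 345°], [sin 345°, cos 345°]] ≈ [[0.965926, 0.258819], [-0.258819, 0.965926]]
[[0.965926, 0.258819], [-0.258819, 0.965926]] × [9, -8]ᵀ ≈ [6.6228, -10.0568]ᵀ
Result: (6.6228, -10.0568)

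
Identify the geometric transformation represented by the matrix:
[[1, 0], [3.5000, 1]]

This matrix represents: vertical shear with factor 3.5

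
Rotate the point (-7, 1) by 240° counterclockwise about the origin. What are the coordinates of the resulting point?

Rotation matrix for 240°: [[cos 240°, -sin 240°], [sin 240°, cos 240°]] ≈ [[-0.500000, 0.866025], [-0.866025, -0.500000]]
[[-0.500000, 0.866025], [-0.866025, -0.500000]] × [-7, 1]ᵀ ≈ [4.3660, 5.5622]ᵀ
Result: (4.3660, 5.5622)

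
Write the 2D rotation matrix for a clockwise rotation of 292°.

Rotation matrix formula: [[cos θ, -sin θ], [sin θ, cos θ]]
A clockwise rotation by 292° is equivalent to a counterclockwise rotation by -292°.
For θ = -292°:
cos(-292°) = 0.3746
sin(-292°) = 0.9272
Result: [[0.3746, -0.9272], [0.9272, 0.3746]]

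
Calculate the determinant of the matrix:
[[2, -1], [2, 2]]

For a 2×2 matrix [[a, b], [c, d]], det = ad - bc
det = (2)(2) - (-1)(2) = 4 - -2 = 6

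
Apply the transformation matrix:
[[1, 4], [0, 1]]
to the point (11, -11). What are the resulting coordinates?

Matrix multiplication:
[[1, 4], [0, 1]] × [11, -11]ᵀ
= [(1)(11) + (4)(-11), (0)(11) + (1)(-11)]ᵀ
= [-33, -11]ᵀ
Result: (-33, -11)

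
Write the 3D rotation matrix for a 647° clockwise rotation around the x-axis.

Rotation matrix for clockwise 647° around x-axis:
A clockwise rotation by 647° is a counterclockwise rotation by -647°.
cos(-647°) = 0.2924, sin(-647°) = 0.9563
Result: [[1, 0, 0], [0, 0.2924, -0.9563], [0, 0.9563, 0.2924]]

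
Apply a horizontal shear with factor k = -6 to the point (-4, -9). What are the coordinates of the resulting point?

Shear matrix for horizontal shear with factor k = -6:
[[1, -6], [0, 1]]
Result: (-4, -9) → (50, -9)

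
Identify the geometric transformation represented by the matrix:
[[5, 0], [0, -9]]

This matrix represents: non-uniform scaling by sx = 5, sy = -9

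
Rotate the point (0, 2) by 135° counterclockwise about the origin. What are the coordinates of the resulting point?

Rotation matrix for 135°: [[cos 135°, -sin 135°], [sin 135°, cos 135°]] ≈ [[-0.707107, -0.707107], [0.707107, -0.707107]]
[[-0.707107, -0.707107], [0.707107, -0.707107]] × [0, 2]ᵀ ≈ [-1.4142, -1.4142]ᵀ
Result: (-1.4142, -1.4142)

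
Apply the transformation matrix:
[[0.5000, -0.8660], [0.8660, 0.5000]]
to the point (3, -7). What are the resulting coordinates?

Matrix multiplication:
[[0.5000, -0.8660], [0.8660, 0.5000]] × [3, -7]ᵀ
= [(0.5000)(3) + (-0.8660)(-7), (0.8660)(3) + (0.5000)(-7)]ᵀ
= [7.5620, -0.9020]ᵀ
Result: (7.5620, -0.9020)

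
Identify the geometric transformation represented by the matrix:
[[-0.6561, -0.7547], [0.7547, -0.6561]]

This matrix represents: rotation by 131° counterclockwise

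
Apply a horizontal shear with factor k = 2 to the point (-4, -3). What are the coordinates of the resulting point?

Shear matrix for horizontal shear with factor k = 2:
[[1, 2], [0, 1]]
Result: (-4, -3) → (-10, -3)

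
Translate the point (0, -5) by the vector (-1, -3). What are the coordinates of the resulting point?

Translation by (-1, -3) (homogeneous matrix [[1, 0, -1], [0, 1, -3], [0, 0, 1]]):
x' = 0 + -1 = -1
y' = -5 + -3 = -8
Result: (-1, -8)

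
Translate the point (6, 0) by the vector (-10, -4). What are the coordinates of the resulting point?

Translation by (-10, -4) (homogeneous matrix [[1, 0, -10], [0, 1, -4], [0, 0, 1]]):
x' = 6 + -10 = -4
y' = 0 + -4 = -4
Result: (-4, -4)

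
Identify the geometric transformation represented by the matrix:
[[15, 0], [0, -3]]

This matrix represents: non-uniform scaling by sx = 15, sy = -3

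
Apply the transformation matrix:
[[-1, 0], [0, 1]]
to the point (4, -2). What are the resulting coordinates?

Matrix multiplication:
[[-1, 0], [0, 1]] × [4, -2]ᵀ
= [(-1)(4) + (0)(-2), (0)(4) + (1)(-2)]ᵀ
= [-4, -2]ᵀ
Result: (-4, -2)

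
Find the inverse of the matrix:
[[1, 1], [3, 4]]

For [[a,b],[c,d]], inverse = (1/det)·[[d,-b],[-c,a]]
det = (1)(4) - (1)(3) = 4 - 3 = 1
Inverse = [[4, -1], [-3, 1]]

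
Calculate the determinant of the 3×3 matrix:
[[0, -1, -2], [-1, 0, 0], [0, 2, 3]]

Expansion along first row:
det = 0·det([[0,0],[2,3]]) - -1·det([[-1,0],[0,3]]) + -2·det([[-1,0],[0,2]])
    = 0·(0·3 - 0·2) - -1·(-1·3 - 0·0) + -2·(-1·2 - 0·0)
    = 0·0 - -1·-3 + -2·-2
    = 0 + -3 + 4 = 1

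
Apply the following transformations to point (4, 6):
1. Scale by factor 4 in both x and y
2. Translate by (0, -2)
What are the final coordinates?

Step 1: Scale (4, 6) by 4 → (16, 24)
Step 2: Translate by (0, -2) → (16, 22)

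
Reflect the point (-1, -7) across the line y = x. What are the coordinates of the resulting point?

Reflection across line y = x: (-1, -7) → (-7, -1)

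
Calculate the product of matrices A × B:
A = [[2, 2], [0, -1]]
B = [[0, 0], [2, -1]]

Matrix multiplication:
C[0][0] = 2×0 + 2×2 = 4
C[0][1] = 2×0 + 2×-1 = -2
C[1][0] = 0×0 + -1×2 = -2
C[1][1] = 0×0 + -1×-1 = 1
Result: [[4, -2], [-2, 1]]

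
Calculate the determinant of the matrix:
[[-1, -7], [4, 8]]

For a 2×2 matrix [[a, b], [c, d]], det = ad - bc
det = (-1)(8) - (-7)(4) = -8 - -28 = 20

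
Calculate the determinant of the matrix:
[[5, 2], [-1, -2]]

For a 2×2 matrix [[a, b], [c, d]], det = ad - bc
det = (5)(-2) - (2)(-1) = -10 - -2 = -8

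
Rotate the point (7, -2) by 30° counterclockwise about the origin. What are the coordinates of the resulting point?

Rotation matrix for 30°: [[cos 30°, -sin 30°], [sin 30°, cos 30°]] ≈ [[0.866025, -0.500000], [0.500000, 0.866025]]
[[0.866025, -0.500000], [0.500000, 0.866025]] × [7, -2]ᵀ ≈ [7.0622, 1.7679]ᵀ
Result: (7.0622, 1.7679)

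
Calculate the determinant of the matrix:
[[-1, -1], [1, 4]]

For a 2×2 matrix [[a, b], [c, d]], det = ad - bc
det = (-1)(4) - (-1)(1) = -4 - -1 = -3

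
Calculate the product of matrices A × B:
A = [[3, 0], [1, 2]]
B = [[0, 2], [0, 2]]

Matrix multiplication:
C[0][0] = 3×0 + 0×0 = 0
C[0][1] = 3×2 + 0×2 = 6
C[1][0] = 1×0 + 2×0 = 0
C[1][1] = 1×2 + 2×2 = 6
Result: [[0, 6], [0, 6]]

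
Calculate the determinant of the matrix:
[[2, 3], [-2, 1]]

For a 2×2 matrix [[a, b], [c, d]], det = ad - bc
det = (2)(1) - (3)(-2) = 2 - -6 = 8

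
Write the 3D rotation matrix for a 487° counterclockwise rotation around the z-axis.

Rotation matrix for counterclockwise 487° around z-axis:
cos(487°) = -0.6018, sin(487°) = 0.7986
Result: [[-0.6018, -0.7986, 0], [0.7986, -0.6018, 0], [0, 0, 1]]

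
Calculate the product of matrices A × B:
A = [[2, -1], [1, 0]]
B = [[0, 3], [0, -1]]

Matrix multiplication:
C[0][0] = 2×0 + -1×0 = 0
C[0][1] = 2×3 + -1×-1 = 7
C[1][0] = 1×0 + 0×0 = 0
C[1][1] = 1×3 + 0×-1 = 3
Result: [[0, 7], [0, 3]]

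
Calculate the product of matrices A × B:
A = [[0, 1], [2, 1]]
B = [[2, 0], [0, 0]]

Matrix multiplication:
C[0][0] = 0×2 + 1×0 = 0
C[0][1] = 0×0 + 1×0 = 0
C[1][0] = 2×2 + 1×0 = 4
C[1][1] = 2×0 + 1×0 = 0
Result: [[0, 0], [4, 0]]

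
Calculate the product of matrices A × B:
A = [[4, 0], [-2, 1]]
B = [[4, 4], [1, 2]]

Matrix multiplication:
C[0][0] = 4×4 + 0×1 = 16
C[0][1] = 4×4 + 0×2 = 16
C[1][0] = -2×4 + 1×1 = -7
C[1][1] = -2×4 + 1×2 = -6
Result: [[16, 16], [-7, -6]]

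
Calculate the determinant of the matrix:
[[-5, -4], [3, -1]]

For a 2×2 matrix [[a, b], [c, d]], det = ad - bc
det = (-5)(-1) - (-4)(3) = 5 - -12 = 17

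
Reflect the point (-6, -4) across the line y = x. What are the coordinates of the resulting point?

Reflection across line y = x: (-6, -4) → (-4, -6)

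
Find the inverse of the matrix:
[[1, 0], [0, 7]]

For [[a,b],[c,d]], inverse = (1/det)·[[d,-b],[-c,a]]
det = (1)(7) - (0)(0) = 7 - 0 = 7
Inverse = (1/7)·[[7, 0], [0, 1]]
= [[1, 0], [0, 1/7]]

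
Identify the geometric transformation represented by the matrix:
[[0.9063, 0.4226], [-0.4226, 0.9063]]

This matrix represents: rotation by 335° counterclockwise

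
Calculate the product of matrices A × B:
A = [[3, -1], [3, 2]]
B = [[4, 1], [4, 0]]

Matrix multiplication:
C[0][0] = 3×4 + -1×4 = 8
C[0][1] = 3×1 + -1×0 = 3
C[1][0] = 3×4 + 2×4 = 20
C[1][1] = 3×1 + 2×0 = 3
Result: [[8, 3], [20, 3]]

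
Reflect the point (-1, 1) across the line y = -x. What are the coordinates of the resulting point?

Reflection across line y = -x: (-1, 1) → (-1, 1)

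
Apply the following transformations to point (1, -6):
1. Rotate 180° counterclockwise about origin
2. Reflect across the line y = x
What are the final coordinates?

Step 1: Rotate 180° → (-1, 6)
Step 2: Reflect across line y = x → (6, -1)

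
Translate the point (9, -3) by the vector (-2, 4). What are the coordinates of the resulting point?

Translation by (-2, 4) (homogeneous matrix [[1, 0, -2], [0, 1, 4], [0, 0, 1]]):
x' = 9 + -2 = 7
y' = -3 + 4 = 1
Result: (7, 1)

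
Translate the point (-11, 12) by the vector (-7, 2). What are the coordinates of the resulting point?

Translation by (-7, 2) (homogeneous matrix [[1, 0, -7], [0, 1, 2], [0, 0, 1]]):
x' = -11 + -7 = -18
y' = 12 + 2 = 14
Result: (-18, 14)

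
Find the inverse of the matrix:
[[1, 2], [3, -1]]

For [[a,b],[c,d]], inverse = (1/det)·[[d,-b],[-c,a]]
det = (1)(-1) - (2)(3) = -1 - 6 = -7
Inverse = (1/-7)·[[-1, -2], [-3, 1]]
= [[1/7, 2/7], [3/7, -1/7]]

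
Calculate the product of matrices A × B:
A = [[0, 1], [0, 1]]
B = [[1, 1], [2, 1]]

Matrix multiplication:
C[0][0] = 0×1 + 1×2 = 2
C[0][1] = 0×1 + 1×1 = 1
C[1][0] = 0×1 + 1×2 = 2
C[1][1] = 0×1 + 1×1 = 1
Result: [[2, 1], [2, 1]]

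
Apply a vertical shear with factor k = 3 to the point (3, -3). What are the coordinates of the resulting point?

Shear matrix for vertical shear with factor k = 3:
[[1, 0], [3, 1]]
Result: (3, -3) → (3, 6)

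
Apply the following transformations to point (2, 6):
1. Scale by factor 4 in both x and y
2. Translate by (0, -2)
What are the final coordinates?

Step 1: Scale (2, 6) by 4 → (8, 24)
Step 2: Translate by (0, -2) → (8, 22)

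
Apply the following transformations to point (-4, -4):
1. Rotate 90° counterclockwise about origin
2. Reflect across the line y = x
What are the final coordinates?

Step 1: Rotate 90° → (4, -4)
Step 2: Reflect across line y = x → (-4, 4)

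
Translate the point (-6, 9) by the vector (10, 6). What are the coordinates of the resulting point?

Translation by (10, 6) (homogeneous matrix [[1, 0, 10], [0, 1, 6], [0, 0, 1]]):
x' = -6 + 10 = 4
y' = 9 + 6 = 15
Result: (4, 15)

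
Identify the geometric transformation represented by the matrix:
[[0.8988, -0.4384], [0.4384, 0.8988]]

This matrix represents: rotation by 26° counterclockwise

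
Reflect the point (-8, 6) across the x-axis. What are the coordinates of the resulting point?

Reflection across x-axis: (-8, 6) → (-8, -6)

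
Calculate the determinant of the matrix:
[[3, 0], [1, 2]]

For a 2×2 matrix [[a, b], [c, d]], det = ad - bc
det = (3)(2) - (0)(1) = 6 - 0 = 6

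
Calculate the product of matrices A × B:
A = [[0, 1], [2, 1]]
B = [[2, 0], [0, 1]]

Matrix multiplication:
C[0][0] = 0×2 + 1×0 = 0
C[0][1] = 0×0 + 1×1 = 1
C[1][0] = 2×2 + 1×0 = 4
C[1][1] = 2×0 + 1×1 = 1
Result: [[0, 1], [4, 1]]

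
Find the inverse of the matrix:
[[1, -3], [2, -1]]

For [[a,b],[c,d]], inverse = (1/det)·[[d,-b],[-c,a]]
det = (1)(-1) - (-3)(2) = -1 - -6 = 5
Inverse = (1/5)·[[-1, 3], [-2, 1]]
= [[-1/5, 3/5], [-2/5, 1/5]]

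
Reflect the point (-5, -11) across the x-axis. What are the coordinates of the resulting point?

Reflection across x-axis: (-5, -11) → (-5, 11)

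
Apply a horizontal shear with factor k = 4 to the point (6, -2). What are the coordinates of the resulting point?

Shear matrix for horizontal shear with factor k = 4:
[[1, 4], [0, 1]]
Result: (6, -2) → (-2, -2)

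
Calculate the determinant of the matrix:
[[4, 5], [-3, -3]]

For a 2×2 matrix [[a, b], [c, d]], det = ad - bc
det = (4)(-3) - (5)(-3) = -12 - -15 = 3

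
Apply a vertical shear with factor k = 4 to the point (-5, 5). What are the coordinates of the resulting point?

Shear matrix for vertical shear with factor k = 4:
[[1, 0], [4, 1]]
Result: (-5, 5) → (-5, -15)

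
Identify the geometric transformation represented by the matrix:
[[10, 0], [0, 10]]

This matrix represents: uniform scaling by factor 10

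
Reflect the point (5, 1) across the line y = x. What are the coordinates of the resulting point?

Reflection across line y = x: (5, 1) → (1, 5)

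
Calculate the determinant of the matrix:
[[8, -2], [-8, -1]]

For a 2×2 matrix [[a, b], [c, d]], det = ad - bc
det = (8)(-1) - (-2)(-8) = -8 - 16 = -24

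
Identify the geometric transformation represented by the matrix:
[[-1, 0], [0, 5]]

This matrix represents: non-uniform scaling by sx = -1, sy = 5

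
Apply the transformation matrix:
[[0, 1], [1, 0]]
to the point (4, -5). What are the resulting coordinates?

Matrix multiplication:
[[0, 1], [1, 0]] × [4, -5]ᵀ
= [(0)(4) + (1)(-5), (1)(4) + (0)(-5)]ᵀ
= [-5, 4]ᵀ
Result: (-5, 4)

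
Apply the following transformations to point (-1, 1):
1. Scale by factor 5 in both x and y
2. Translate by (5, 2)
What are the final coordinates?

Step 1: Scale (-1, 1) by 5 → (-5, 5)
Step 2: Translate by (5, 2) → (0, 7)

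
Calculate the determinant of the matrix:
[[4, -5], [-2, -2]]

For a 2×2 matrix [[a, b], [c, d]], det = ad - bc
det = (4)(-2) - (-5)(-2) = -8 - 10 = -18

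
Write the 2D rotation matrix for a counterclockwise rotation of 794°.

Rotation matrix formula: [[cos θ, -sin θ], [sin θ, cos θ]]
For θ = 794°:
cos(794°) = 0.2756
sin(794°) = 0.9613
Result: [[0.2756, -0.9613], [0.9613, 0.2756]]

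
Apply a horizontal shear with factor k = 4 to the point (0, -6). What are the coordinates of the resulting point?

Shear matrix for horizontal shear with factor k = 4:
[[1, 4], [0, 1]]
Result: (0, -6) → (-24, -6)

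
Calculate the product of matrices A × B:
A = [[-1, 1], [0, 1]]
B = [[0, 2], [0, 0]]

Matrix multiplication:
C[0][0] = -1×0 + 1×0 = 0
C[0][1] = -1×2 + 1×0 = -2
C[1][0] = 0×0 + 1×0 = 0
C[1][1] = 0×2 + 1×0 = 0
Result: [[0, -2], [0, 0]]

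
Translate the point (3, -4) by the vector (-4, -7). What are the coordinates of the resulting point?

Translation by (-4, -7) (homogeneous matrix [[1, 0, -4], [0, 1, -7], [0, 0, 1]]):
x' = 3 + -4 = -1
y' = -4 + -7 = -11
Result: (-1, -11)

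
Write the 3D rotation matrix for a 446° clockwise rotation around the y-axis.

Rotation matrix for clockwise 446° around y-axis:
A clockwise rotation by 446° is a counterclockwise rotation by -446°.
cos(-446°) = 0.0698, sin(-446°) = -0.9976
Result: [[0.0698, 0, -0.9976], [0, 1, 0], [0.9976, 0, 0.0698]]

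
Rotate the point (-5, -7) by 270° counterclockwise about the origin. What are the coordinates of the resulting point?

Rotation matrix for 270°: [[cos 270°, -sin 270°], [sin 270°, cos 270°]] = [[0, 1], [-1, 0]]
[[0, 1], [-1, 0]] × [-5, -7]ᵀ = [-7, 5]ᵀ
Result: (-7, 5)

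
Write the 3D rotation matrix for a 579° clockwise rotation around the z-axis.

Rotation matrix for clockwise 579° around z-axis:
A clockwise rotation by 579° is a counterclockwise rotation by -579°.
cos(-579°) = -0.7771, sin(-579°) = 0.6293
Result: [[-0.7771, -0.6293, 0], [0.6293, -0.7771, 0], [0, 0, 1]]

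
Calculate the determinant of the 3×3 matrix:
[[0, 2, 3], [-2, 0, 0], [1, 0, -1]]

Expansion along first row:
det = 0·det([[0,0],[0,-1]]) - 2·det([[-2,0],[1,-1]]) + 3·det([[-2,0],[1,0]])
    = 0·(0·-1 - 0·0) - 2·(-2·-1 - 0·1) + 3·(-2·0 - 0·1)
    = 0·0 - 2·2 + 3·0
    = 0 + -4 + 0 = -4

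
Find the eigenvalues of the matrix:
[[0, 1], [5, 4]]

Characteristic equation: det(A - λI) = 0
λ² - (trace)λ + (det) = 0
trace = 0 + 4 = 4, det = (0)(4) - (1)(5) = -5
λ² - (4)λ + (-5) = 0
λ = (4 ± √((4)² - 4·(-5))) / 2 = (4 ± √36) / 2
Solving: λ = -1, 5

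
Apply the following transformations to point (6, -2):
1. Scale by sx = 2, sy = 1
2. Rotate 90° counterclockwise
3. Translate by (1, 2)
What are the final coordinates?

Step 1: Scale → (12, -2)
Step 2: Rotate 90° → (2, 12)
Step 3: Translate → (3, 14)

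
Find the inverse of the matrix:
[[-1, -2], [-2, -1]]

For [[a,b],[c,d]], inverse = (1/det)·[[d,-b],[-c,a]]
det = (-1)(-1) - (-2)(-2) = 1 - 4 = -3
Inverse = (1/-3)·[[-1, 2], [2, -1]]
= [[1/3, -2/3], [-2/3, 1/3]]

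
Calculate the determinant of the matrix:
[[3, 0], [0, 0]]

For a 2×2 matrix [[a, b], [c, d]], det = ad - bc
det = (3)(0) - (0)(0) = 0 - 0 = 0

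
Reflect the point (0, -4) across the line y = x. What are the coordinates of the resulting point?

Reflection across line y = x: (0, -4) → (-4, 0)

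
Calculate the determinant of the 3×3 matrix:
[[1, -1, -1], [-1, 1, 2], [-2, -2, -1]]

Expansion along first row:
det = 1·det([[1,2],[-2,-1]]) - -1·det([[-1,2],[-2,-1]]) + -1·det([[-1,1],[-2,-2]])
    = 1·(1·-1 - 2·-2) - -1·(-1·-1 - 2·-2) + -1·(-1·-2 - 1·-2)
    = 1·3 - -1·5 + -1·4
    = 3 + 5 + -4 = 4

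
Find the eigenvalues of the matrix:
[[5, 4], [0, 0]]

Characteristic equation: det(A - λI) = 0
λ² - (trace)λ + (det) = 0
trace = 5 + 0 = 5, det = (5)(0) - (4)(0) = 0
λ² - (5)λ + (0) = 0
λ = (5 ± √((5)² - 4·(0))) / 2 = (5 ± √25) / 2
Solving: λ = 0, 5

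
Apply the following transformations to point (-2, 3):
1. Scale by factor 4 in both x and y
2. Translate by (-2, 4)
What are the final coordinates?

Step 1: Scale (-2, 3) by 4 → (-8, 12)
Step 2: Translate by (-2, 4) → (-10, 16)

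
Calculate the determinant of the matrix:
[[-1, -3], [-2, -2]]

For a 2×2 matrix [[a, b], [c, d]], det = ad - bc
det = (-1)(-2) - (-3)(-2) = 2 - 6 = -4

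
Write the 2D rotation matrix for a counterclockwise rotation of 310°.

Rotation matrix formula: [[cos θ, -sin θ], [sin θ, cos θ]]
For θ = 310°:
cos(310°) = 0.6428
sin(310°) = -0.7660
Result: [[0.6428, 0.7660], [-0.7660, 0.6428]]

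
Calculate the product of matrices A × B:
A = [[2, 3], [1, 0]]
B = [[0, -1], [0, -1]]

Matrix multiplication:
C[0][0] = 2×0 + 3×0 = 0
C[0][1] = 2×-1 + 3×-1 = -5
C[1][0] = 1×0 + 0×0 = 0
C[1][1] = 1×-1 + 0×-1 = -1
Result: [[0, -5], [0, -1]]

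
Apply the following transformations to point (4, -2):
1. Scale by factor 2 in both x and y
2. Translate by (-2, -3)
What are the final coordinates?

Step 1: Scale (4, -2) by 2 → (8, -4)
Step 2: Translate by (-2, -3) → (6, -7)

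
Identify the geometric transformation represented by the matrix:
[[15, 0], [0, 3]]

This matrix represents: non-uniform scaling by sx = 15, sy = 3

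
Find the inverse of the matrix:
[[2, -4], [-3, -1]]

For [[a,b],[c,d]], inverse = (1/det)·[[d,-b],[-c,a]]
det = (2)(-1) - (-4)(-3) = -2 - 12 = -14
Inverse = (1/-14)·[[-1, 4], [3, 2]]
= [[1/14, -2/7], [-3/14, -1/7]]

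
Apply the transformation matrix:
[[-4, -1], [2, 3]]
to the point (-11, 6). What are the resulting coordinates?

Matrix multiplication:
[[-4, -1], [2, 3]] × [-11, 6]ᵀ
= [(-4)(-11) + (-1)(6), (2)(-11) + (3)(6)]ᵀ
= [38, -4]ᵀ
Result: (38, -4)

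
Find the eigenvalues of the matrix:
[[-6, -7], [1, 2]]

Characteristic equation: det(A - λI) = 0
λ² - (trace)λ + (det) = 0
trace = -6 + 2 = -4, det = (-6)(2) - (-7)(1) = -5
λ² - (-4)λ + (-5) = 0
λ = (-4 ± √((-4)² - 4·(-5))) / 2 = (-4 ± √36) / 2
Solving: λ = -5, 1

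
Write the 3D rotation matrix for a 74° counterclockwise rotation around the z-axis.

Rotation matrix for counterclockwise 74° around z-axis:
cos(74°) = 0.2756, sin(74°) = 0.9613
Result: [[0.2756, -0.9613, 0], [0.9613, 0.2756, 0], [0, 0, 1]]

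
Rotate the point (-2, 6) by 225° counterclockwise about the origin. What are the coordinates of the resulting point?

Rotation matrix for 225°: [[cos 225°, -sin 225°], [sin 225°, cos 225°]] ≈ [[-0.707107, 0.707107], [-0.707107, -0.707107]]
[[-0.707107, 0.707107], [-0.707107, -0.707107]] × [-2, 6]ᵀ ≈ [5.6569, -2.8284]ᵀ
Result: (5.6569, -2.8284)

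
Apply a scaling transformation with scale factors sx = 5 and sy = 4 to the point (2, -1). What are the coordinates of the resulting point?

Scaling matrix:
[[5, 0], [0, 4]]
Result: (2 × 5, -1 × 4) = (10, -4)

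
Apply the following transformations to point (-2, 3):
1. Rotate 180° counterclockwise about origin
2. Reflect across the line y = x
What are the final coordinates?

Step 1: Rotate 180° → (2, -3)
Step 2: Reflect across line y = x → (-3, 2)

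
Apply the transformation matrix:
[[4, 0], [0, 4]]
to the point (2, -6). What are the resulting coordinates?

Matrix multiplication:
[[4, 0], [0, 4]] × [2, -6]ᵀ
= [(4)(2) + (0)(-6), (0)(2) + (4)(-6)]ᵀ
= [8, -24]ᵀ
Result: (8, -24)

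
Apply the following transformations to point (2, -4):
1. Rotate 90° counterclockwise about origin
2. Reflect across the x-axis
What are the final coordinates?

Step 1: Rotate 90° → (4, 2)
Step 2: Reflect across x-axis → (4, -2)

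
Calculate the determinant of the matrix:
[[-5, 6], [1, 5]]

For a 2×2 matrix [[a, b], [c, d]], det = ad - bc
det = (-5)(5) - (6)(1) = -25 - 6 = -31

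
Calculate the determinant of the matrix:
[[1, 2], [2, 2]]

For a 2×2 matrix [[a, b], [c, d]], det = ad - bc
det = (1)(2) - (2)(2) = 2 - 4 = -2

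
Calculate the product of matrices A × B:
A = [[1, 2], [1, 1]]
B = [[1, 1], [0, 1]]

Matrix multiplication:
C[0][0] = 1×1 + 2×0 = 1
C[0][1] = 1×1 + 2×1 = 3
C[1][0] = 1×1 + 1×0 = 1
C[1][1] = 1×1 + 1×1 = 2
Result: [[1, 3], [1, 2]]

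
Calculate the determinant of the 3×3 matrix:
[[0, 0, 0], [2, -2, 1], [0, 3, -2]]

Expansion along first row:
det = 0·det([[-2,1],[3,-2]]) - 0·det([[2,1],[0,-2]]) + 0·det([[2,-2],[0,3]])
    = 0·(-2·-2 - 1·3) - 0·(2·-2 - 1·0) + 0·(2·3 - -2·0)
    = 0·1 - 0·-4 + 0·6
    = 0 + 0 + 0 = 0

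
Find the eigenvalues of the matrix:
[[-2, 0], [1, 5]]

Characteristic equation: det(A - λI) = 0
λ² - (trace)λ + (det) = 0
trace = -2 + 5 = 3, det = (-2)(5) - (0)(1) = -10
λ² - (3)λ + (-10) = 0
λ = (3 ± √((3)² - 4·(-10))) / 2 = (3 ± √49) / 2
Solving: λ = -2, 5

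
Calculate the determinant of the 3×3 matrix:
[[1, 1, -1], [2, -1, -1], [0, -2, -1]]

Expansion along first row:
det = 1·det([[-1,-1],[-2,-1]]) - 1·det([[2,-1],[0,-1]]) + -1·det([[2,-1],[0,-2]])
    = 1·(-1·-1 - -1·-2) - 1·(2·-1 - -1·0) + -1·(2·-2 - -1·0)
    = 1·-1 - 1·-2 + -1·-4
    = -1 + 2 + 4 = 5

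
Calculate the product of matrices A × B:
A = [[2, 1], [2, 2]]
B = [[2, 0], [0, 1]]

Matrix multiplication:
C[0][0] = 2×2 + 1×0 = 4
C[0][1] = 2×0 + 1×1 = 1
C[1][0] = 2×2 + 2×0 = 4
C[1][1] = 2×0 + 2×1 = 2
Result: [[4, 1], [4, 2]]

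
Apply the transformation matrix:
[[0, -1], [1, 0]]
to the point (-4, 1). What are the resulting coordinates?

Matrix multiplication:
[[0, -1], [1, 0]] × [-4, 1]ᵀ
= [(0)(-4) + (-1)(1), (1)(-4) + (0)(1)]ᵀ
= [-1, -4]ᵀ
Result: (-1, -4)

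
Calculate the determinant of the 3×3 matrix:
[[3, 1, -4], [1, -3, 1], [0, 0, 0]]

Expansion along first row:
det = 3·det([[-3,1],[0,0]]) - 1·det([[1,1],[0,0]]) + -4·det([[1,-3],[0,0]])
    = 3·(-3·0 - 1·0) - 1·(1·0 - 1·0) + -4·(1·0 - -3·0)
    = 3·0 - 1·0 + -4·0
    = 0 + 0 + 0 = 0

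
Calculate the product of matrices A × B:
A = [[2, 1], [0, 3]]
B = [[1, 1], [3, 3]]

Matrix multiplication:
C[0][0] = 2×1 + 1×3 = 5
C[0][1] = 2×1 + 1×3 = 5
C[1][0] = 0×1 + 3×3 = 9
C[1][1] = 0×1 + 3×3 = 9
Result: [[5, 5], [9, 9]]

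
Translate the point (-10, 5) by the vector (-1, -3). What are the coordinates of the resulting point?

Translation by (-1, -3) (homogeneous matrix [[1, 0, -1], [0, 1, -3], [0, 0, 1]]):
x' = -10 + -1 = -11
y' = 5 + -3 = 2
Result: (-11, 2)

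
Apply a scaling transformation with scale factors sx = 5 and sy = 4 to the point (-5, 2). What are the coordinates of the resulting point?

Scaling matrix:
[[5, 0], [0, 4]]
Result: (-5 × 5, 2 × 4) = (-25, 8)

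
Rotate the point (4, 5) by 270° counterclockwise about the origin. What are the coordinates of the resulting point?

Rotation matrix for 270°: [[cos 270°, -sin 270°], [sin 270°, cos 270°]] = [[0, 1], [-1, 0]]
[[0, 1], [-1, 0]] × [4, 5]ᵀ = [5, -4]ᵀ
Result: (5, -4)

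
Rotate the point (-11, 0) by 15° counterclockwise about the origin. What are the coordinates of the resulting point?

Rotation matrix for 15°: [[cos 15°, -sin 15°], [sin 15°, cos 15°]] ≈ [[0.965926, -0.258819], [0.258819, 0.965926]]
[[0.965926, -0.258819], [0.258819, 0.965926]] × [-11, 0]ᵀ ≈ [-10.6252, -2.8470]ᵀ
Result: (-10.6252, -2.8470)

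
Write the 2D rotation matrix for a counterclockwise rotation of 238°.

Rotation matrix formula: [[cos θ, -sin θ], [sin θ, cos θ]]
For θ = 238°:
cos(238°) = -0.5299
sin(238°) = -0.8480
Result: [[-0.5299, 0.8480], [-0.8480, -0.5299]]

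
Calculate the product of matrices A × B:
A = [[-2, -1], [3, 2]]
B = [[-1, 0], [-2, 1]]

Matrix multiplication:
C[0][0] = -2×-1 + -1×-2 = 4
C[0][1] = -2×0 + -1×1 = -1
C[1][0] = 3×-1 + 2×-2 = -7
C[1][1] = 3×0 + 2×1 = 2
Result: [[4, -1], [-7, 2]]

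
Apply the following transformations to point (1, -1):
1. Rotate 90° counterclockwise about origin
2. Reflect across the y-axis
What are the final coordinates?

Step 1: Rotate 90° → (1, 1)
Step 2: Reflect across y-axis → (-1, 1)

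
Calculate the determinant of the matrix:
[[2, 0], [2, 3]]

For a 2×2 matrix [[a, b], [c, d]], det = ad - bc
det = (2)(3) - (0)(2) = 6 - 0 = 6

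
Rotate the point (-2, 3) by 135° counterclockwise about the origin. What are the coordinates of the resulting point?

Rotation matrix for 135°: [[cos 135°, -sin 135°], [sin 135°, cos 135°]] ≈ [[-0.707107, -0.707107], [0.707107, -0.707107]]
[[-0.707107, -0.707107], [0.707107, -0.707107]] × [-2, 3]ᵀ ≈ [-0.7071, -3.5355]ᵀ
Result: (-0.7071, -3.5355)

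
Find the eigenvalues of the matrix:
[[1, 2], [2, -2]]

Characteristic equation: det(A - λI) = 0
λ² - (trace)λ + (det) = 0
trace = 1 + -2 = -1, det = (1)(-2) - (2)(2) = -6
λ² - (-1)λ + (-6) = 0
λ = (-1 ± √((-1)² - 4·(-6))) / 2 = (-1 ± √25) / 2
Solving: λ = -3, 2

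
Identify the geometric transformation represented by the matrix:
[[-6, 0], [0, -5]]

This matrix represents: non-uniform scaling by sx = -6, sy = -5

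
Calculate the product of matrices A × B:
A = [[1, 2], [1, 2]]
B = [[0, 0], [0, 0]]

Matrix multiplication:
C[0][0] = 1×0 + 2×0 = 0
C[0][1] = 1×0 + 2×0 = 0
C[1][0] = 1×0 + 2×0 = 0
C[1][1] = 1×0 + 2×0 = 0
Result: [[0, 0], [0, 0]]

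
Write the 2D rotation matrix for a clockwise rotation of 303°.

Rotation matrix formula: [[cos θ, -sin θ], [sin θ, cos θ]]
A clockwise rotation by 303° is equivalent to a counterclockwise rotation by -303°.
For θ = -303°:
cos(-303°) = 0.5446
sin(-303°) = 0.8387
Result: [[0.5446, -0.8387], [0.8387, 0.5446]]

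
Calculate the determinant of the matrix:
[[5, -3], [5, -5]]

For a 2×2 matrix [[a, b], [c, d]], det = ad - bc
det = (5)(-5) - (-3)(5) = -25 - -15 = -10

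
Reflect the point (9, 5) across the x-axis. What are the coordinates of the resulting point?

Reflection across x-axis: (9, 5) → (9, -5)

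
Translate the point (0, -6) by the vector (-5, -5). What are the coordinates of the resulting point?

Translation by (-5, -5) (homogeneous matrix [[1, 0, -5], [0, 1, -5], [0, 0, 1]]):
x' = 0 + -5 = -5
y' = -6 + -5 = -11
Result: (-5, -11)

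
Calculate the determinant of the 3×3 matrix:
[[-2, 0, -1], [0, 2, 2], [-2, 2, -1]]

Expansion along first row:
det = -2·det([[2,2],[2,-1]]) - 0·det([[0,2],[-2,-1]]) + -1·det([[0,2],[-2,2]])
    = -2·(2·-1 - 2·2) - 0·(0·-1 - 2·-2) + -1·(0·2 - 2·-2)
    = -2·-6 - 0·4 + -1·4
    = 12 + 0 + -4 = 8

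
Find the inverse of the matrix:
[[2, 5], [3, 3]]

For [[a,b],[c,d]], inverse = (1/det)·[[d,-b],[-c,a]]
det = (2)(3) - (5)(3) = 6 - 15 = -9
Inverse = (1/-9)·[[3, -5], [-3, 2]]
= [[-1/3, 5/9], [1/3, -2/9]]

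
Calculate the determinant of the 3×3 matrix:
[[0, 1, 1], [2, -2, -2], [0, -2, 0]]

Expansion along first row:
det = 0·det([[-2,-2],[-2,0]]) - 1·det([[2,-2],[0,0]]) + 1·det([[2,-2],[0,-2]])
    = 0·(-2·0 - -2·-2) - 1·(2·0 - -2·0) + 1·(2·-2 - -2·0)
    = 0·-4 - 1·0 + 1·-4
    = 0 + 0 + -4 = -4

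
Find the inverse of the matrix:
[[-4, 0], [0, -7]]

For [[a,b],[c,d]], inverse = (1/det)·[[d,-b],[-c,a]]
det = (-4)(-7) - (0)(0) = 28 - 0 = 28
Inverse = (1/28)·[[-7, 0], [0, -4]]
= [[-1/4, 0], [0, -1/7]]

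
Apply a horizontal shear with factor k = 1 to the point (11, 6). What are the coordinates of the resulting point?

Shear matrix for horizontal shear with factor k = 1:
[[1, 1], [0, 1]]
Result: (11, 6) → (17, 6)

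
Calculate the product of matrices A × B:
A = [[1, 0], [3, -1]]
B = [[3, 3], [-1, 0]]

Matrix multiplication:
C[0][0] = 1×3 + 0×-1 = 3
C[0][1] = 1×3 + 0×0 = 3
C[1][0] = 3×3 + -1×-1 = 10
C[1][1] = 3×3 + -1×0 = 9
Result: [[3, 3], [10, 9]]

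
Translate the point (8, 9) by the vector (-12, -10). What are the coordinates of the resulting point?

Translation by (-12, -10) (homogeneous matrix [[1, 0, -12], [0, 1, -10], [0, 0, 1]]):
x' = 8 + -12 = -4
y' = 9 + -10 = -1
Result: (-4, -1)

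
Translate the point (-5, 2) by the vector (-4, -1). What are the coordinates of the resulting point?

Translation by (-4, -1) (homogeneous matrix [[1, 0, -4], [0, 1, -1], [0, 0, 1]]):
x' = -5 + -4 = -9
y' = 2 + -1 = 1
Result: (-9, 1)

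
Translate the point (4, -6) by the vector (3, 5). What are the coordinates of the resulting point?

Translation by (3, 5) (homogeneous matrix [[1, 0, 3], [0, 1, 5], [0, 0, 1]]):
x' = 4 + 3 = 7
y' = -6 + 5 = -1
Result: (7, -1)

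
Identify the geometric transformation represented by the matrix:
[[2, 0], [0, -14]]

This matrix represents: non-uniform scaling by sx = 2, sy = -14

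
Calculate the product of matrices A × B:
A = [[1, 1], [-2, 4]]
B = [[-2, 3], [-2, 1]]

Matrix multiplication:
C[0][0] = 1×-2 + 1×-2 = -4
C[0][1] = 1×3 + 1×1 = 4
C[1][0] = -2×-2 + 4×-2 = -4
C[1][1] = -2×3 + 4×1 = -2
Result: [[-4, 4], [-4, -2]]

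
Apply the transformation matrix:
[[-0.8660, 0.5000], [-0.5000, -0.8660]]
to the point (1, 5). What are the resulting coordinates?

Matrix multiplication:
[[-0.8660, 0.5000], [-0.5000, -0.8660]] × [1, 5]ᵀ
= [(-0.8660)(1) + (0.5000)(5), (-0.5000)(1) + (-0.8660)(5)]ᵀ
= [1.6340, -4.8300]ᵀ
Result: (1.6340, -4.8300)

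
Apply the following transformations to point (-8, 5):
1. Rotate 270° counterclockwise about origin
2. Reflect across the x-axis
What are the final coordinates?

Step 1: Rotate 270° → (5, 8)
Step 2: Reflect across x-axis → (5, -8)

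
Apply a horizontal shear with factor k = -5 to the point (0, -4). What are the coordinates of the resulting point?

Shear matrix for horizontal shear with factor k = -5:
[[1, -5], [0, 1]]
Result: (0, -4) → (20, -4)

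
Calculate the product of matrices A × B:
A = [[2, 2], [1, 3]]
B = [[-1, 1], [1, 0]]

Matrix multiplication:
C[0][0] = 2×-1 + 2×1 = 0
C[0][1] = 2×1 + 2×0 = 2
C[1][0] = 1×-1 + 3×1 = 2
C[1][1] = 1×1 + 3×0 = 1
Result: [[0, 2], [2, 1]]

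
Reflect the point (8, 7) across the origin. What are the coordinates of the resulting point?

Reflection across origin: (8, 7) → (-8, -7)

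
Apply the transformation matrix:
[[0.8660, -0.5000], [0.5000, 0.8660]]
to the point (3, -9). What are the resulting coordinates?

Matrix multiplication:
[[0.8660, -0.5000], [0.5000, 0.8660]] × [3, -9]ᵀ
= [(0.8660)(3) + (-0.5000)(-9), (0.5000)(3) + (0.8660)(-9)]ᵀ
= [7.0980, -6.2940]ᵀ
Result: (7.0980, -6.2940)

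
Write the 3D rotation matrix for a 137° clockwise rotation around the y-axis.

Rotation matrix for clockwise 137° around y-axis:
A clockwise rotation by 137° is a counterclockwise rotation by -137°.
cos(-137°) = -0.7314, sin(-137°) = -0.6820
Result: [[-0.7314, 0, -0.6820], [0, 1, 0], [0.6820, 0, -0.7314]]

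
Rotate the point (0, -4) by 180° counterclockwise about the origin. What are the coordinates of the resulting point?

Rotation matrix for 180°: [[cos 180°, -sin 180°], [sin 180°, cos 180°]] = [[-1, 0], [0, -1]]
[[-1, 0], [0, -1]] × [0, -4]ᵀ = [0, 4]ᵀ
Result: (0, 4)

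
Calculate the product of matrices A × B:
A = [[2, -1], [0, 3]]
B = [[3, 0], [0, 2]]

Matrix multiplication:
C[0][0] = 2×3 + -1×0 = 6
C[0][1] = 2×0 + -1×2 = -2
C[1][0] = 0×3 + 3×0 = 0
C[1][1] = 0×0 + 3×2 = 6
Result: [[6, -2], [0, 6]]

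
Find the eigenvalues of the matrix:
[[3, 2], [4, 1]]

Characteristic equation: det(A - λI) = 0
λ² - (trace)λ + (det) = 0
trace = 3 + 1 = 4, det = (3)(1) - (2)(4) = -5
λ² - (4)λ + (-5) = 0
λ = (4 ± √((4)² - 4·(-5))) / 2 = (4 ± √36) / 2
Solving: λ = -1, 5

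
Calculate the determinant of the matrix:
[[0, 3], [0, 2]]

For a 2×2 matrix [[a, b], [c, d]], det = ad - bc
det = (0)(2) - (3)(0) = 0 - 0 = 0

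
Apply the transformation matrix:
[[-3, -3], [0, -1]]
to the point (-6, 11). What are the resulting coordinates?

Matrix multiplication:
[[-3, -3], [0, -1]] × [-6, 11]ᵀ
= [(-3)(-6) + (-3)(11), (0)(-6) + (-1)(11)]ᵀ
= [-15, -11]ᵀ
Result: (-15, -11)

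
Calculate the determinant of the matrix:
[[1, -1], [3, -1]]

For a 2×2 matrix [[a, b], [c, d]], det = ad - bc
det = (1)(-1) - (-1)(3) = -1 - -3 = 2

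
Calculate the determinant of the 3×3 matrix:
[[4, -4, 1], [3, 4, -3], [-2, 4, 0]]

Expansion along first row:
det = 4·det([[4,-3],[4,0]]) - -4·det([[3,-3],[-2,0]]) + 1·det([[3,4],[-2,4]])
    = 4·(4·0 - -3·4) - -4·(3·0 - -3·-2) + 1·(3·4 - 4·-2)
    = 4·12 - -4·-6 + 1·20
    = 48 + -24 + 20 = 44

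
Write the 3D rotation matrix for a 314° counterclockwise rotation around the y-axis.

Rotation matrix for counterclockwise 314° around y-axis:
cos(314°) = 0.6947, sin(314°) = -0.7193
Result: [[0.6947, 0, -0.7193], [0, 1, 0], [0.7193, 0, 0.6947]]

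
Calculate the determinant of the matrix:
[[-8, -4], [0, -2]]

For a 2×2 matrix [[a, b], [c, d]], det = ad - bc
det = (-8)(-2) - (-4)(0) = 16 - 0 = 16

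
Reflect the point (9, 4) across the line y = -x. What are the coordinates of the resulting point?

Reflection across line y = -x: (9, 4) → (-4, -9)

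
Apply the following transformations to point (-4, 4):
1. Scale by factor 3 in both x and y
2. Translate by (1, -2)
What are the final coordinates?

Step 1: Scale (-4, 4) by 3 → (-12, 12)
Step 2: Translate by (1, -2) → (-11, 10)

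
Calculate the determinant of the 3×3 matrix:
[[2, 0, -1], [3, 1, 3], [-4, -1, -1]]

Expansion along first row:
det = 2·det([[1,3],[-1,-1]]) - 0·det([[3,3],[-4,-1]]) + -1·det([[3,1],[-4,-1]])
    = 2·(1·-1 - 3·-1) - 0·(3·-1 - 3·-4) + -1·(3·-1 - 1·-4)
    = 2·2 - 0·9 + -1·1
    = 4 + 0 + -1 = 3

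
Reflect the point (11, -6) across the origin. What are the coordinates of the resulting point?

Reflection across origin: (11, -6) → (-11, 6)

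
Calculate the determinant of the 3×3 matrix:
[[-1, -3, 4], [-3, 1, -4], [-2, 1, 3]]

Expansion along first row:
det = -1·det([[1,-4],[1,3]]) - -3·det([[-3,-4],[-2,3]]) + 4·det([[-3,1],[-2,1]])
    = -1·(1·3 - -4·1) - -3·(-3·3 - -4·-2) + 4·(-3·1 - 1·-2)
    = -1·7 - -3·-17 + 4·-1
    = -7 + -51 + -4 = -62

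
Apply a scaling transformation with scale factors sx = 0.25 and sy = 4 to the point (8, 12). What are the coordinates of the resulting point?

Scaling matrix:
[[0.25, 0], [0, 4]]
Result: (8 × 0.25, 12 × 4) = (2, 48)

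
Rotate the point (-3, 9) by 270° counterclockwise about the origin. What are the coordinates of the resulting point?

Rotation matrix for 270°: [[cos 270°, -sin 270°], [sin 270°, cos 270°]] = [[0, 1], [-1, 0]]
[[0, 1], [-1, 0]] × [-3, 9]ᵀ = [9, 3]ᵀ
Result: (9, 3)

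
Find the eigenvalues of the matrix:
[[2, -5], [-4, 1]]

Characteristic equation: det(A - λI) = 0
λ² - (trace)λ + (det) = 0
trace = 2 + 1 = 3, det = (2)(1) - (-5)(-4) = -18
λ² - (3)λ + (-18) = 0
λ = (3 ± √((3)² - 4·(-18))) / 2 = (3 ± √81) / 2
Solving: λ = -3, 6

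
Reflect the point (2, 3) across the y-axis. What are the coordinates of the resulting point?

Reflection across y-axis: (2, 3) → (-2, 3)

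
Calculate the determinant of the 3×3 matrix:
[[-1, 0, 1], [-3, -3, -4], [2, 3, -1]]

Expansion along first row:
det = -1·det([[-3,-4],[3,-1]]) - 0·det([[-3,-4],[2,-1]]) + 1·det([[-3,-3],[2,3]])
    = -1·(-3·-1 - -4·3) - 0·(-3·-1 - -4·2) + 1·(-3·3 - -3·2)
    = -1·15 - 0·11 + 1·-3
    = -15 + 0 + -3 = -18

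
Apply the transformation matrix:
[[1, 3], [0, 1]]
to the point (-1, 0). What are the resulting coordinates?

Matrix multiplication:
[[1, 3], [0, 1]] × [-1, 0]ᵀ
= [(1)(-1) + (3)(0), (0)(-1) + (1)(0)]ᵀ
= [-1, 0]ᵀ
Result: (-1, 0)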